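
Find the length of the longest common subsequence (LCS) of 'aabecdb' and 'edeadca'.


DP table for LCS of 'aabecdb' and 'edeadca':
       e  d  e  a  d  c  a
    0  0  0  0  0  0  0  0
  a 0  0  0  0  1  1  1  1
  a 0  0  0  0  1  1  1  2
  b 0  0  0  0  1  1  1  2
  e 0  1  1  1  1  1  1  2
  c 0  1  1  1  1  1  2  2
  d 0  1  2  2  2  2  2  2
  b 0  1  2  2  2  2  2  2
LCS: 'aa'
LCS length = 2

2


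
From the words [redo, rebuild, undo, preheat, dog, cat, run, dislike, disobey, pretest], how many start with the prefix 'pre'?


Checking each word for prefix 'pre':
  'redo' -> no (count: 0)
  'rebuild' -> no (count: 0)
  'undo' -> no (count: 0)
  'preheat' -> YES, starts with 'pre' (count: 1)
  'dog' -> no (count: 1)
  'cat' -> no (count: 1)
  'run' -> no (count: 1)
  'dislike' -> no (count: 1)
  'disobey' -> no (count: 1)
  'pretest' -> YES, starts with 'pre' (count: 2)
Total with prefix 'pre': 2

2


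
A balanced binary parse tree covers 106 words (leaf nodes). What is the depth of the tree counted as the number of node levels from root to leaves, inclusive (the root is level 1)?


In a balanced binary tree with n leaves the deepest leaf is ceil(log2(n)) edges below the root,
so counting node levels inclusive of root and leaves gives ceil(log2(n)) + 1 levels.
log2(106) = 6.7279
ceil(6.7279) = 7
levels = 7 + 1 = 8

8


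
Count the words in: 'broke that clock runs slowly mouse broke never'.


Counting words by splitting on spaces:
  Word 1: 'broke'
  Word 2: 'that'
  Word 3: 'clock'
  Word 4: 'runs'
  Word 5: 'slowly'
  Word 6: 'mouse'
  Word 7: 'broke'
  Word 8: 'never'
Total words: 8

8


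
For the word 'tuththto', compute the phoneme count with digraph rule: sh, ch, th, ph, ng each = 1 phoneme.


Parsing 'tuththto' greedily, digraphs first:
  't' -> consonant phoneme (phonemes so far: 1)
  'u' -> vowel phoneme (phonemes so far: 2)
  'th' -> digraph (1 consonant phoneme) (phonemes so far: 3)
  'th' -> digraph (1 consonant phoneme) (phonemes so far: 4)
  't' -> consonant phoneme (phonemes so far: 5)
  'o' -> vowel phoneme (phonemes so far: 6)
Total phonemes: 6

6


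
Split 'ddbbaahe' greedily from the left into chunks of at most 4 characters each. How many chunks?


'ddbbaahe' has 8 characters.
Chunking with max size 4:
  Chunk 1: 'ddbb' (positions 0-3)
  Chunk 2: 'aahe' (positions 4-7)
Total chunks: ceil(8 / 4) = 2

2


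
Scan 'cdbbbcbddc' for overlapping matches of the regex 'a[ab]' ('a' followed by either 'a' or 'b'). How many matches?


Pattern: a[ab] means 'a' followed by either 'a' or 'b'.
Scanning 'cdbbbcbddc' position-by-position:
  Pos 0: window 'cd' -> no
  Pos 1: window 'db' -> no
  Pos 2: window 'bb' -> no
  Pos 3: window 'bb' -> no
  Pos 4: window 'bc' -> no
  Pos 5: window 'cb' -> no
  Pos 6: window 'bd' -> no
  Pos 7: window 'dd' -> no
  Pos 8: window 'dc' -> no
  Pos 9: window 'c' -> no
Total matches: 0

0


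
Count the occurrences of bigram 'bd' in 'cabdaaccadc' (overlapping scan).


Scanning 'cabdaaccadc' for bigram 'bd':
  Position 0: 'ca' -> no
  Position 1: 'ab' -> no
  Position 2: 'bd' -> MATCH
  Position 3: 'da' -> no
  Position 4: 'aa' -> no
  Position 5: 'ac' -> no
  Position 6: 'cc' -> no
  Position 7: 'ca' -> no
  Position 8: 'ad' -> no
  Position 9: 'dc' -> no
Total matches: 1

1


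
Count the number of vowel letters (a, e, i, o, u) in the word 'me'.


Scanning each character of 'me':
  Position 1: 'm' -> consonant (running count: 0)
  Position 2: 'e' -> vowel (running count: 1)
Total vowels: 1

1


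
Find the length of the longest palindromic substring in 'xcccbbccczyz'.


Scanning 'xcccbbccczyz' for palindromic substrings.
Substring at positions 1-8: 'cccbbccc'.
Check: reverse('cccbbccc') = 'cccbbccc' -> palindrome confirmed.
Neighbouring characters ('x' / 'z') break symmetry, so it cannot extend further.
No longer palindromic substring exists; longest length = 8

8


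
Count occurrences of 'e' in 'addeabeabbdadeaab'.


Scanning 'addeabeabbdadeaab' for 'e':
  Position 3: 'e' -> MATCH (count: 1)
  Position 6: 'e' -> MATCH (count: 2)
  Position 13: 'e' -> MATCH (count: 3)
Total occurrences of 'e': 3

3


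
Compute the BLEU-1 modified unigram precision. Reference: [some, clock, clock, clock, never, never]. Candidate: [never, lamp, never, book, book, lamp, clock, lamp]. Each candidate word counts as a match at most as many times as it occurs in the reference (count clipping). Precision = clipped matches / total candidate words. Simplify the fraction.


Reference word counts: {'clock': 3, 'never': 2, 'some': 1}
Checking each candidate word (with clipping):
  'never' -> in reference (ref count 2, used 1/2) -> match (matches: 1)
  'lamp' -> not in reference -> no match (matches: 1)
  'never' -> in reference (ref count 2, used 2/2) -> match (matches: 2)
  'book' -> not in reference -> no match (matches: 2)
  'book' -> not in reference -> no match (matches: 2)
  'lamp' -> not in reference -> no match (matches: 2)
  'clock' -> in reference (ref count 3, used 1/3) -> match (matches: 3)
  'lamp' -> not in reference -> no match (matches: 3)
Clipped matches: 3, Candidate length: 8
Precision = 3/8

3/8


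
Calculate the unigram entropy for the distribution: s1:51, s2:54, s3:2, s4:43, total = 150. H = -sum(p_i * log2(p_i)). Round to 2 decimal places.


Computing entropy H = -sum(p_i * log2(p_i)):
  s1: p = 51/150 = 0.3400, -p*log2(p) = 0.5292
  s2: p = 54/150 = 0.3600, -p*log2(p) = 0.5306
  s3: p = 2/150 = 0.0133, -p*log2(p) = 0.0831
  s4: p = 43/150 = 0.2867, -p*log2(p) = 0.5167
H = sum of terms = 1.6596
Rounded to 2 decimals: 1.66

1.66


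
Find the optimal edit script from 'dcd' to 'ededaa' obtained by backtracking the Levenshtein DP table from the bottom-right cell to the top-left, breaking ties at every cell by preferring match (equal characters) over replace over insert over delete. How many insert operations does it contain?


Edit distance = 4. Backtracking from cell (3, 6) with preference match > replace > insert > delete,
then listing the resulting alignment 'dcd' -> 'ededaa' left to right:
  Step 1: insert 'e' [insertion #1]
  Step 2: keep 'd'
  Step 3: replace c->e
  Step 4: keep 'd'
  Step 5: insert 'a' [insertion #2]
  Step 6: insert 'a' [insertion #3]
Total insertions: 3

3


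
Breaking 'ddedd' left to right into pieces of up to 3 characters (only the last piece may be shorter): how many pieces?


'ddedd' has 5 characters.
Chunking with max size 3:
  Chunk 1: 'dde' (positions 0-2)
  Chunk 2: 'dd' (positions 3-4)
Total chunks: ceil(5 / 3) = 2

2


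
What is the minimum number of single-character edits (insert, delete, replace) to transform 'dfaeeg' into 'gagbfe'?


Building DP table for s1='dfaeeg' (len 6) and s2='gagbfe' (len 6):
       g  a  g  b  f  e
    0  1  2  3  4  5  6
  d 1  1  2  3  4  5  6
  f 2  2  2  3  4  4  5
  a 3  3  2  3  4  5  5
  e 4  4  3  3  4  5  5
  e 5  5  4  4  4  5  5
  g 6  5  5  4  5  5  6
Edit distance = dp[6][6] = 6

6


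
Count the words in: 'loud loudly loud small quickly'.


Counting words by splitting on spaces:
  Word 1: 'loud'
  Word 2: 'loudly'
  Word 3: 'loud'
  Word 4: 'small'
  Word 5: 'quickly'
Total words: 5

5


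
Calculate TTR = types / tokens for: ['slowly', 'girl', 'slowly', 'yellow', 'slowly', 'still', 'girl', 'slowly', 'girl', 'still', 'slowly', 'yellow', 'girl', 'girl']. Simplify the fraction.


Tokens: 14
Unique types: ('girl', 'slowly', 'still', 'yellow') = 4
TTR = 4/14
Simplify: divide both by 2 -> 2/7
TTR = 2/7

2/7


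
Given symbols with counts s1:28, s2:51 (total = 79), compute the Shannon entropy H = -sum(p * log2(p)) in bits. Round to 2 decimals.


Computing entropy H = -sum(p_i * log2(p_i)):
  s1: p = 28/79 = 0.3544, -p*log2(p) = 0.5304
  s2: p = 51/79 = 0.6456, -p*log2(p) = 0.4076
H = sum of terms = 0.9380
Rounded to 2 decimals: 0.94

0.94


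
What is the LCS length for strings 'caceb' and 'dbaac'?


DP table for LCS of 'caceb' and 'dbaac':
       d  b  a  a  c
    0  0  0  0  0  0
  c 0  0  0  0  0  1
  a 0  0  0  1  1  1
  c 0  0  0  1  1  2
  e 0  0  0  1  1  2
  b 0  0  1  1  1  2
LCS: 'ac'
LCS length = 2

2


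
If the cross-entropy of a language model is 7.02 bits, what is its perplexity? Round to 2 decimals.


Perplexity formula: PP = 2^H
H = 7.02
PP = 2^7.02
Decompose: 2^7.02 = 2^7 * 2^0.02
2^7 = 128, 2^0.02 ~ 1.0139595
PP ~ 128 * 1.0139595 = 129.7868160
Rounded to 2 decimals: 129.79

129.79


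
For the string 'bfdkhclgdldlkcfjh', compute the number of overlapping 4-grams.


String 'bfdkhclgdldlkcfjh' has length L = 17.
Number of overlapping n-grams = L - n + 1
Substituting: 17 - 4 + 1 = 14

14


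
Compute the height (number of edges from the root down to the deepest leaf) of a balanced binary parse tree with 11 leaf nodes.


In a balanced binary tree with n leaves the deepest leaf is ceil(log2(n)) edges below the root.
log2(11) = 3.4594
ceil(3.4594) = 4
height (edges) = 4

4


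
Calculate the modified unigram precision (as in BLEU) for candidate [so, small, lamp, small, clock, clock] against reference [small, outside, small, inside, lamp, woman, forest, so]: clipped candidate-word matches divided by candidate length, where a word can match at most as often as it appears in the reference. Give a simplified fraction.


Reference word counts: {'forest': 1, 'inside': 1, 'lamp': 1, 'outside': 1, 'small': 2, 'so': 1, 'woman': 1}
Checking each candidate word (with clipping):
  'so' -> in reference (ref count 1, used 1/1) -> match (matches: 1)
  'small' -> in reference (ref count 2, used 1/2) -> match (matches: 2)
  'lamp' -> in reference (ref count 1, used 1/1) -> match (matches: 3)
  'small' -> in reference (ref count 2, used 2/2) -> match (matches: 4)
  'clock' -> not in reference -> no match (matches: 4)
  'clock' -> not in reference -> no match (matches: 4)
Clipped matches: 4, Candidate length: 6
Precision = 4/6 = 2/3

2/3


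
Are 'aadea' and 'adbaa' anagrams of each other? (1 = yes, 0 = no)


Sort characters of 'aadea': 'aaade'
Sort characters of 'adbaa': 'aaabd'
Sorted forms differ -> they are NOT anagrams
Result: 0

0


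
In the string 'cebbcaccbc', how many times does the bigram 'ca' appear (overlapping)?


Scanning 'cebbcaccbc' for bigram 'ca':
  Position 0: 'ce' -> no
  Position 1: 'eb' -> no
  Position 2: 'bb' -> no
  Position 3: 'bc' -> no
  Position 4: 'ca' -> MATCH
  Position 5: 'ac' -> no
  Position 6: 'cc' -> no
  Position 7: 'cb' -> no
  Position 8: 'bc' -> no
Total matches: 1

1


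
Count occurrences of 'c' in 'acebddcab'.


Scanning 'acebddcab' for 'c':
  Position 1: 'c' -> MATCH (count: 1)
  Position 6: 'c' -> MATCH (count: 2)
Total occurrences of 'c': 2

2


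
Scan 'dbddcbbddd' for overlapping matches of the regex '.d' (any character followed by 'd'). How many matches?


Pattern: .d means any character followed by 'd'.
Scanning 'dbddcbbddd' position-by-position:
  Pos 0: window 'db' -> no
  Pos 1: window 'bd' -> MATCH
  Pos 2: window 'dd' -> MATCH
  Pos 3: window 'dc' -> no
  Pos 4: window 'cb' -> no
  Pos 5: window 'bb' -> no
  Pos 6: window 'bd' -> MATCH
  Pos 7: window 'dd' -> MATCH
  Pos 8: window 'dd' -> MATCH
  Pos 9: window 'd' -> no
Total matches: 5

5


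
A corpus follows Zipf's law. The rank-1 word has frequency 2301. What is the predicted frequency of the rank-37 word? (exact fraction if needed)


Zipf's law: freq(rank) = f1 / rank
f1 = 2301, rank = 37
freq = 2301 / 37
GCD(2301, 37) = 1
Simplified: 2301/37

2301/37


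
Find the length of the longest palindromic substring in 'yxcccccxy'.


Scanning 'yxcccccxy' for palindromic substrings.
Substring at positions 0-8: 'yxcccccxy'.
Check: reverse('yxcccccxy') = 'yxcccccxy' -> palindrome confirmed.
No longer palindromic substring exists; longest length = 9

9


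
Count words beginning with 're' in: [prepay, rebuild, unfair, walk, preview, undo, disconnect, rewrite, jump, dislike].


Checking each word for prefix 're':
  'prepay' -> no (count: 0)
  'rebuild' -> YES, starts with 're' (count: 1)
  'unfair' -> no (count: 1)
  'walk' -> no (count: 1)
  'preview' -> no (count: 1)
  'undo' -> no (count: 1)
  'disconnect' -> no (count: 1)
  'rewrite' -> YES, starts with 're' (count: 2)
  'jump' -> no (count: 2)
  'dislike' -> no (count: 2)
Total with prefix 're': 2

2


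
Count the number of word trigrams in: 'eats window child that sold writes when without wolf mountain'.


Word trigrams from [10] words:
  Trigram 1: (eats window child)
  Trigram 2: (window child that)
  Trigram 3: (child that sold)
  Trigram 4: (that sold writes)
  Trigram 5: (sold writes when)
  Trigram 6: (writes when without)
  Trigram 7: (when without wolf)
  Trigram 8: (without wolf mountain)
Total word trigrams: 10 - 2 = 8

8


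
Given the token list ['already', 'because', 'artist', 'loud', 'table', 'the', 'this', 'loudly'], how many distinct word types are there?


Listing all tokens and tracking unique types:
  Token 1: 'already' -> NEW (unique so far: 1)
  Token 2: 'because' -> NEW (unique so far: 2)
  Token 3: 'artist' -> NEW (unique so far: 3)
  Token 4: 'loud' -> NEW (unique so far: 4)
  Token 5: 'table' -> NEW (unique so far: 5)
  Token 6: 'the' -> NEW (unique so far: 6)
  Token 7: 'this' -> NEW (unique so far: 7)
  Token 8: 'loudly' -> NEW (unique so far: 8)
Unique types: ('already', 'artist', 'because', 'loud', 'loudly', 'table', 'the', 'this')
Vocabulary size: 8

8


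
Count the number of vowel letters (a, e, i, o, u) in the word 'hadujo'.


Scanning each character of 'hadujo':
  Position 1: 'h' -> consonant (running count: 0)
  Position 2: 'a' -> vowel (running count: 1)
  Position 3: 'd' -> consonant (running count: 1)
  Position 4: 'u' -> vowel (running count: 2)
  Position 5: 'j' -> consonant (running count: 2)
  Position 6: 'o' -> vowel (running count: 3)
Total vowels: 3

3


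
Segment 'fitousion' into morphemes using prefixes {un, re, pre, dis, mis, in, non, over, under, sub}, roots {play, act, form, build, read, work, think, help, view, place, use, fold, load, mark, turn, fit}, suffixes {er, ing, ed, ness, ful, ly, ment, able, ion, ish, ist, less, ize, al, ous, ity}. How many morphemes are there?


Segmenting 'fitousion' against the inventory:
  'fit' -> root (morpheme 1)
  'ous' -> suffix (morpheme 2)
  'ion' -> suffix (morpheme 3)
Total morphemes: 3

3


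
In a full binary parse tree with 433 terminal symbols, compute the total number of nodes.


Leaf nodes (terminals): 433
Internal nodes = n - 1 = 433 - 1 = 432
Total = leaves + internal = 433 + 432 = 865

865


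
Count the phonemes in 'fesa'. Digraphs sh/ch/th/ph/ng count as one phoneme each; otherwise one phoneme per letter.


Parsing 'fesa' greedily, digraphs first:
  'f' -> consonant phoneme (phonemes so far: 1)
  'e' -> vowel phoneme (phonemes so far: 2)
  's' -> consonant phoneme (phonemes so far: 3)
  'a' -> vowel phoneme (phonemes so far: 4)
Total phonemes: 4

4


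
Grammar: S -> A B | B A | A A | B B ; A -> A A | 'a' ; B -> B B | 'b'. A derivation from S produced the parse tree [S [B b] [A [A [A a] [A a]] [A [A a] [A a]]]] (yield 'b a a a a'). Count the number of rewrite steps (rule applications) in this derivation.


Every bracketed nonterminal node [X ...] in the tree is produced by exactly one rule application.
Reading the tree off as a leftmost derivation:
  Step 1: S  =>  B A   (applied S -> B A)
  Step 2: B A  =>  b A   (applied B -> b)
  Step 3: b A  =>  b A A   (applied A -> A A)
  Step 4: b A A  =>  b A A A   (applied A -> A A)
  Step 5: b A A A  =>  b a A A   (applied A -> a)
  Step 6: b a A A  =>  b a a A   (applied A -> a)
  Step 7: b a a A  =>  b a a A A   (applied A -> A A)
  Step 8: b a a A A  =>  b a a a A   (applied A -> a)
  Step 9: b a a a A  =>  b a a a a   (applied A -> a)
Final yield: b a a a a
Total rewrite steps: 9

9


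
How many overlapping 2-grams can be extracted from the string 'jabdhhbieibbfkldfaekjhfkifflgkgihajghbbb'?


String 'jabdhhbieibbfkldfaekjhfkifflgkgihajghbbb' has length L = 40.
Number of overlapping n-grams = L - n + 1
Substituting: 40 - 2 + 1 = 39

39


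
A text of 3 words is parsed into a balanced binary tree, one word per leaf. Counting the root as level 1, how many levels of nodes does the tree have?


In a balanced binary tree with n leaves the deepest leaf is ceil(log2(n)) edges below the root,
so counting node levels inclusive of root and leaves gives ceil(log2(n)) + 1 levels.
log2(3) = 1.5850
ceil(1.5850) = 2
levels = 2 + 1 = 3

3


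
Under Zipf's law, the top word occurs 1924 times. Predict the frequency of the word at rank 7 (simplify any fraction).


Zipf's law: freq(rank) = f1 / rank
f1 = 1924, rank = 7
freq = 1924 / 7
GCD(1924, 7) = 1
Simplified: 1924/7

1924/7


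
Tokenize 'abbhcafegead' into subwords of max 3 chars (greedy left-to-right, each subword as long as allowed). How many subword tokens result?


'abbhcafegead' has 12 characters.
Chunking with max size 3:
  Chunk 1: 'abb' (positions 0-2)
  Chunk 2: 'hca' (positions 3-5)
  Chunk 3: 'feg' (positions 6-8)
  Chunk 4: 'ead' (positions 9-11)
Total chunks: ceil(12 / 3) = 4

4


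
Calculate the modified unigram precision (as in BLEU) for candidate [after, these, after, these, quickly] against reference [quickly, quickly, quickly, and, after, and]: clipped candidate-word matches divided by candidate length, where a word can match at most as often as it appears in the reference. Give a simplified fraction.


Reference word counts: {'after': 1, 'and': 2, 'quickly': 3}
Checking each candidate word (with clipping):
  'after' -> in reference (ref count 1, used 1/1) -> match (matches: 1)
  'these' -> not in reference -> no match (matches: 1)
  'after' -> ref count 1 already used up (1/1) -> clipped, no match (matches: 1)
  'these' -> not in reference -> no match (matches: 1)
  'quickly' -> in reference (ref count 3, used 1/3) -> match (matches: 2)
Clipped matches: 2, Candidate length: 5
Precision = 2/5

2/5


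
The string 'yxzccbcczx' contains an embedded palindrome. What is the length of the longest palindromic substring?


Scanning 'yxzccbcczx' for palindromic substrings.
Substring at positions 1-9: 'xzccbcczx'.
Check: reverse('xzccbcczx') = 'xzccbcczx' -> palindrome confirmed.
Neighbouring characters ('y' / '-') break symmetry, so it cannot extend further.
No longer palindromic substring exists; longest length = 9

9


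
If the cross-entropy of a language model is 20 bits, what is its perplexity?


Perplexity formula: PP = 2^H
H = 20
PP = 2^20
PP = 2^20 = 1048576

1048576


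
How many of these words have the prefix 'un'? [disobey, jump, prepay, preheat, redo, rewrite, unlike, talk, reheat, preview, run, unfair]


Checking each word for prefix 'un':
  'disobey' -> no (count: 0)
  'jump' -> no (count: 0)
  'prepay' -> no (count: 0)
  'preheat' -> no (count: 0)
  'redo' -> no (count: 0)
  'rewrite' -> no (count: 0)
  'unlike' -> YES, starts with 'un' (count: 1)
  'talk' -> no (count: 1)
  'reheat' -> no (count: 1)
  'preview' -> no (count: 1)
  'run' -> no (count: 1)
  'unfair' -> YES, starts with 'un' (count: 2)
Total with prefix 'un': 2

2


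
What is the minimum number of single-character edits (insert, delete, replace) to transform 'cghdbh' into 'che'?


Building DP table for s1='cghdbh' (len 6) and s2='che' (len 3):
       c  h  e
    0  1  2  3
  c 1  0  1  2
  g 2  1  1  2
  h 3  2  1  2
  d 4  3  2  2
  b 5  4  3  3
  h 6  5  4  4
Edit distance = dp[6][3] = 4

4


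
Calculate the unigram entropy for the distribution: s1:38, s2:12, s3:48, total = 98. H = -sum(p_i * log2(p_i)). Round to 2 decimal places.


Computing entropy H = -sum(p_i * log2(p_i)):
  s1: p = 38/98 = 0.3878, -p*log2(p) = 0.5300
  s2: p = 12/98 = 0.1224, -p*log2(p) = 0.3710
  s3: p = 48/98 = 0.4898, -p*log2(p) = 0.5044
H = sum of terms = 1.4054
Rounded to 2 decimals: 1.41

1.41


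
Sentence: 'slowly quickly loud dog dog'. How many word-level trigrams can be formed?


Word trigrams from [5] words:
  Trigram 1: (slowly quickly loud)
  Trigram 2: (quickly loud dog)
  Trigram 3: (loud dog dog)
Total word trigrams: 5 - 2 = 3

3


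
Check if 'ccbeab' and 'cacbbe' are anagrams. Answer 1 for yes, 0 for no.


Sort characters of 'ccbeab': 'abbcce'
Sort characters of 'cacbbe': 'abbcce'
Sorted forms match -> they ARE anagrams
Result: 1

1


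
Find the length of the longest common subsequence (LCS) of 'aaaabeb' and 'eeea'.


DP table for LCS of 'aaaabeb' and 'eeea':
       e  e  e  a
    0  0  0  0  0
  a 0  0  0  0  1
  a 0  0  0  0  1
  a 0  0  0  0  1
  a 0  0  0  0  1
  b 0  0  0  0  1
  e 0  1  1  1  1
  b 0  1  1  1  1
LCS: 'a'
LCS length = 1

1


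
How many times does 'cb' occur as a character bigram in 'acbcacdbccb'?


Scanning 'acbcacdbccb' for bigram 'cb':
  Position 0: 'ac' -> no
  Position 1: 'cb' -> MATCH
  Position 2: 'bc' -> no
  Position 3: 'ca' -> no
  Position 4: 'ac' -> no
  Position 5: 'cd' -> no
  Position 6: 'db' -> no
  Position 7: 'bc' -> no
  Position 8: 'cc' -> no
  Position 9: 'cb' -> MATCH
Total matches: 2

2


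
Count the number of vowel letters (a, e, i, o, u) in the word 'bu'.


Scanning each character of 'bu':
  Position 1: 'b' -> consonant (running count: 0)
  Position 2: 'u' -> vowel (running count: 1)
Total vowels: 1

1


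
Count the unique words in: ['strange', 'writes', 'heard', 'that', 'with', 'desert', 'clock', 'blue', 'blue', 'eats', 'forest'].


Listing all tokens and tracking unique types:
  Token 1: 'strange' -> NEW (unique so far: 1)
  Token 2: 'writes' -> NEW (unique so far: 2)
  Token 3: 'heard' -> NEW (unique so far: 3)
  Token 4: 'that' -> NEW (unique so far: 4)
  Token 5: 'with' -> NEW (unique so far: 5)
  Token 6: 'desert' -> NEW (unique so far: 6)
  Token 7: 'clock' -> NEW (unique so far: 7)
  Token 8: 'blue' -> NEW (unique so far: 8)
  Token 9: 'blue' -> duplicate (unique so far: 8)
  Token 10: 'eats' -> NEW (unique so far: 9)
  Token 11: 'forest' -> NEW (unique so far: 10)
Unique types: ('blue', 'clock', 'desert', 'eats', 'forest', 'heard', 'strange', 'that', 'with', 'writes')
Vocabulary size: 10

10


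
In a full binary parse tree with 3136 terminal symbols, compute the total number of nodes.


Leaf nodes (terminals): 3136
Internal nodes = n - 1 = 3136 - 1 = 3135
Total = leaves + internal = 3136 + 3135 = 6271

6271


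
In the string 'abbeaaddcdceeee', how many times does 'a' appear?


Scanning 'abbeaaddcdceeee' for 'a':
  Position 0: 'a' -> MATCH (count: 1)
  Position 4: 'a' -> MATCH (count: 2)
  Position 5: 'a' -> MATCH (count: 3)
Total occurrences of 'a': 3

3


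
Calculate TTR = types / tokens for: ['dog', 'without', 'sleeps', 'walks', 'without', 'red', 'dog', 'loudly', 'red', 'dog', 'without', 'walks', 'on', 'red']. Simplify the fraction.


Tokens: 14
Unique types: ('dog', 'loudly', 'on', 'red', 'sleeps', 'walks', 'without') = 7
TTR = 7/14
Simplify: divide both by 7 -> 1/2
TTR = 1/2

1/2


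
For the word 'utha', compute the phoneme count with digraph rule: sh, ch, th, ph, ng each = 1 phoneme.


Parsing 'utha' greedily, digraphs first:
  'u' -> vowel phoneme (phonemes so far: 1)
  'th' -> digraph (1 consonant phoneme) (phonemes so far: 2)
  'a' -> vowel phoneme (phonemes so far: 3)
Total phonemes: 3

3


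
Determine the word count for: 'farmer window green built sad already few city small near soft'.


Counting words by splitting on spaces:
  Word 1: 'farmer'
  Word 2: 'window'
  Word 3: 'green'
  Word 4: 'built'
  Word 5: 'sad'
  Word 6: 'already'
  Word 7: 'few'
  Word 8: 'city'
  Word 9: 'small'
  Word 10: 'near'
  Word 11: 'soft'
Total words: 11

11


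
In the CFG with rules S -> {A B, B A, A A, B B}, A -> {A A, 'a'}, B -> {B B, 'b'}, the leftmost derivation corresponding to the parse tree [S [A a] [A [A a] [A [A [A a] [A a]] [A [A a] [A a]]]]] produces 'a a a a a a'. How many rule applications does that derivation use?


Every bracketed nonterminal node [X ...] in the tree is produced by exactly one rule application.
Reading the tree off as a leftmost derivation:
  Step 1: S  =>  A A   (applied S -> A A)
  Step 2: A A  =>  a A   (applied A -> a)
  Step 3: a A  =>  a A A   (applied A -> A A)
  Step 4: a A A  =>  a a A   (applied A -> a)
  Step 5: a a A  =>  a a A A   (applied A -> A A)
  Step 6: a a A A  =>  a a A A A   (applied A -> A A)
  Step 7: a a A A A  =>  a a a A A   (applied A -> a)
  Step 8: a a a A A  =>  a a a a A   (applied A -> a)
  Step 9: a a a a A  =>  a a a a A A   (applied A -> A A)
  Step 10: a a a a A A  =>  a a a a a A   (applied A -> a)
  Step 11: a a a a a A  =>  a a a a a a   (applied A -> a)
Final yield: a a a a a a
Total rewrite steps: 11

11


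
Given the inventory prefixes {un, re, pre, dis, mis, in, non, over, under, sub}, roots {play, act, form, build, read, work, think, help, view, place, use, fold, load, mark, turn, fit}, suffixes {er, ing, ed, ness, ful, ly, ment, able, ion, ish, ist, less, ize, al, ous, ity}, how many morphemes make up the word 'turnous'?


Segmenting 'turnous' against the inventory:
  'turn' -> root (morpheme 1)
  'ous' -> suffix (morpheme 2)
Total morphemes: 2

2


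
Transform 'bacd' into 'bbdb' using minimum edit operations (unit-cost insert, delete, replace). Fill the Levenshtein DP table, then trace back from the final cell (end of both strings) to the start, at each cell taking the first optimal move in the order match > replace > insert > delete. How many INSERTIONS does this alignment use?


Edit distance = 3. Backtracking from cell (4, 4) with preference match > replace > insert > delete,
then listing the resulting alignment 'bacd' -> 'bbdb' left to right:
  Step 1: keep 'b'
  Step 2: replace a->b
  Step 3: replace c->d
  Step 4: replace d->b
Total insertions: 0

0


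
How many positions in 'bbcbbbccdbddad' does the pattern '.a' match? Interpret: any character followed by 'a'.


Pattern: .a means any character followed by 'a'.
Scanning 'bbcbbbccdbddad' position-by-position:
  Pos 0: window 'bb' -> no
  Pos 1: window 'bc' -> no
  Pos 2: window 'cb' -> no
  Pos 3: window 'bb' -> no
  Pos 4: window 'bb' -> no
  Pos 5: window 'bc' -> no
  Pos 6: window 'cc' -> no
  Pos 7: window 'cd' -> no
  Pos 8: window 'db' -> no
  Pos 9: window 'bd' -> no
  Pos 10: window 'dd' -> no
  Pos 11: window 'da' -> MATCH
  Pos 12: window 'ad' -> no
  Pos 13: window 'd' -> no
Total matches: 1

1


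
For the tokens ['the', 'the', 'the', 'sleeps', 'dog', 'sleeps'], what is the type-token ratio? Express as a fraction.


Tokens: 6
Unique types: ('dog', 'sleeps', 'the') = 3
TTR = 3/6
Simplify: divide both by 3 -> 1/2
TTR = 1/2

1/2


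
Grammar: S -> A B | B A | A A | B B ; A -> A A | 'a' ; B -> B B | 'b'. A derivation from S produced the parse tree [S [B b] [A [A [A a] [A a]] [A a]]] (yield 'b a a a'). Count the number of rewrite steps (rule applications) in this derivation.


Every bracketed nonterminal node [X ...] in the tree is produced by exactly one rule application.
Reading the tree off as a leftmost derivation:
  Step 1: S  =>  B A   (applied S -> B A)
  Step 2: B A  =>  b A   (applied B -> b)
  Step 3: b A  =>  b A A   (applied A -> A A)
  Step 4: b A A  =>  b A A A   (applied A -> A A)
  Step 5: b A A A  =>  b a A A   (applied A -> a)
  Step 6: b a A A  =>  b a a A   (applied A -> a)
  Step 7: b a a A  =>  b a a a   (applied A -> a)
Final yield: b a a a
Total rewrite steps: 7

7


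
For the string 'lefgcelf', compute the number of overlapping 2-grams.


String 'lefgcelf' has length L = 8.
Number of overlapping n-grams = L - n + 1
Substituting: 8 - 2 + 1 = 7

7


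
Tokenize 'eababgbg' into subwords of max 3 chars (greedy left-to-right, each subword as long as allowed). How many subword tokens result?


'eababgbg' has 8 characters.
Chunking with max size 3:
  Chunk 1: 'eab' (positions 0-2)
  Chunk 2: 'abg' (positions 3-5)
  Chunk 3: 'bg' (positions 6-7)
Total chunks: ceil(8 / 3) = 3

3


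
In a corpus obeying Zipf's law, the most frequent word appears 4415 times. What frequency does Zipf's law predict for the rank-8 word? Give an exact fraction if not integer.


Zipf's law: freq(rank) = f1 / rank
f1 = 4415, rank = 8
freq = 4415 / 8
GCD(4415, 8) = 1
Simplified: 4415/8

4415/8


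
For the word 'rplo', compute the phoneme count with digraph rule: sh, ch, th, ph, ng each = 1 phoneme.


Parsing 'rplo' greedily, digraphs first:
  'r' -> consonant phoneme (phonemes so far: 1)
  'p' -> consonant phoneme (phonemes so far: 2)
  'l' -> consonant phoneme (phonemes so far: 3)
  'o' -> vowel phoneme (phonemes so far: 4)
Total phonemes: 4

4


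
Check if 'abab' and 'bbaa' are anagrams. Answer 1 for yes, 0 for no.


Sort characters of 'abab': 'aabb'
Sort characters of 'bbaa': 'aabb'
Sorted forms match -> they ARE anagrams
Result: 1

1


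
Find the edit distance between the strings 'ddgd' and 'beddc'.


Building DP table for s1='ddgd' (len 4) and s2='beddc' (len 5):
       b  e  d  d  c
    0  1  2  3  4  5
  d 1  1  2  2  3  4
  d 2  2  2  2  2  3
  g 3  3  3  3  3  3
  d 4  4  4  3  3  4
Edit distance = dp[4][5] = 4

4


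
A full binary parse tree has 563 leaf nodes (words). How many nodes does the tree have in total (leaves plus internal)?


Leaf nodes (terminals): 563
Internal nodes = n - 1 = 563 - 1 = 562
Total = leaves + internal = 563 + 562 = 1125

1125


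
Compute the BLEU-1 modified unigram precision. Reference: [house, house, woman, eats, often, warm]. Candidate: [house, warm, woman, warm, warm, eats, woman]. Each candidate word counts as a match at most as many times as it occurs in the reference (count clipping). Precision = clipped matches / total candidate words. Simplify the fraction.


Reference word counts: {'eats': 1, 'house': 2, 'often': 1, 'warm': 1, 'woman': 1}
Checking each candidate word (with clipping):
  'house' -> in reference (ref count 2, used 1/2) -> match (matches: 1)
  'warm' -> in reference (ref count 1, used 1/1) -> match (matches: 2)
  'woman' -> in reference (ref count 1, used 1/1) -> match (matches: 3)
  'warm' -> ref count 1 already used up (1/1) -> clipped, no match (matches: 3)
  'warm' -> ref count 1 already used up (1/1) -> clipped, no match (matches: 3)
  'eats' -> in reference (ref count 1, used 1/1) -> match (matches: 4)
  'woman' -> ref count 1 already used up (1/1) -> clipped, no match (matches: 4)
Clipped matches: 4, Candidate length: 7
Precision = 4/7

4/7


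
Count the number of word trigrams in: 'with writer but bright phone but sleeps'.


Word trigrams from [7] words:
  Trigram 1: (with writer but)
  Trigram 2: (writer but bright)
  Trigram 3: (but bright phone)
  Trigram 4: (bright phone but)
  Trigram 5: (phone but sleeps)
Total word trigrams: 7 - 2 = 5

5


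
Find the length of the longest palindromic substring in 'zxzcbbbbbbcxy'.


Scanning 'zxzcbbbbbbcxy' for palindromic substrings.
Substring at positions 3-10: 'cbbbbbbc'.
Check: reverse('cbbbbbbc') = 'cbbbbbbc' -> palindrome confirmed.
Neighbouring characters ('z' / 'x') break symmetry, so it cannot extend further.
No longer palindromic substring exists; longest length = 8

8


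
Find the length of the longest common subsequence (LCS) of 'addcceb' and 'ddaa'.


DP table for LCS of 'addcceb' and 'ddaa':
       d  d  a  a
    0  0  0  0  0
  a 0  0  0  1  1
  d 0  1  1  1  1
  d 0  1  2  2  2
  c 0  1  2  2  2
  c 0  1  2  2  2
  e 0  1  2  2  2
  b 0  1  2  2  2
LCS: 'dd'
LCS length = 2

2


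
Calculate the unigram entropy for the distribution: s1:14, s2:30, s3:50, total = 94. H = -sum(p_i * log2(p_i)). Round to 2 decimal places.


Computing entropy H = -sum(p_i * log2(p_i)):
  s1: p = 14/94 = 0.1489, -p*log2(p) = 0.4092
  s2: p = 30/94 = 0.3191, -p*log2(p) = 0.5259
  s3: p = 50/94 = 0.5319, -p*log2(p) = 0.4844
H = sum of terms = 1.4195
Rounded to 2 decimals: 1.42

1.42


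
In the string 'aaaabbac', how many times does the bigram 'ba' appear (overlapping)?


Scanning 'aaaabbac' for bigram 'ba':
  Position 0: 'aa' -> no
  Position 1: 'aa' -> no
  Position 2: 'aa' -> no
  Position 3: 'ab' -> no
  Position 4: 'bb' -> no
  Position 5: 'ba' -> MATCH
  Position 6: 'ac' -> no
Total matches: 1

1


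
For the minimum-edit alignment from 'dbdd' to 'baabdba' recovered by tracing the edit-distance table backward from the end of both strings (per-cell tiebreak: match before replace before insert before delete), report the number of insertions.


Edit distance = 5. Backtracking from cell (4, 7) with preference match > replace > insert > delete,
then listing the resulting alignment 'dbdd' -> 'baabdba' left to right:
  Step 1: insert 'b' [insertion #1]
  Step 2: insert 'a' [insertion #2]
  Step 3: replace d->a
  Step 4: keep 'b'
  Step 5: keep 'd'
  Step 6: insert 'b' [insertion #3]
  Step 7: replace d->a
Total insertions: 3

3


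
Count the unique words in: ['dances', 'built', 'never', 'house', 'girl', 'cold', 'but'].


Listing all tokens and tracking unique types:
  Token 1: 'dances' -> NEW (unique so far: 1)
  Token 2: 'built' -> NEW (unique so far: 2)
  Token 3: 'never' -> NEW (unique so far: 3)
  Token 4: 'house' -> NEW (unique so far: 4)
  Token 5: 'girl' -> NEW (unique so far: 5)
  Token 6: 'cold' -> NEW (unique so far: 6)
  Token 7: 'but' -> NEW (unique so far: 7)
Unique types: ('built', 'but', 'cold', 'dances', 'girl', 'house', 'never')
Vocabulary size: 7

7


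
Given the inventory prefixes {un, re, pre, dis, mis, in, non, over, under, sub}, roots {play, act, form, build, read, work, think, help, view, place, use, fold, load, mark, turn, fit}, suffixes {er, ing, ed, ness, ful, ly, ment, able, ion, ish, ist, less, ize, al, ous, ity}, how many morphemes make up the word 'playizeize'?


Segmenting 'playizeize' against the inventory:
  'play' -> root (morpheme 1)
  'ize' -> suffix (morpheme 2)
  'ize' -> suffix (morpheme 3)
Total morphemes: 3

3


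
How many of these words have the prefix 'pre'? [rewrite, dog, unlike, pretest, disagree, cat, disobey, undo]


Checking each word for prefix 'pre':
  'rewrite' -> no (count: 0)
  'dog' -> no (count: 0)
  'unlike' -> no (count: 0)
  'pretest' -> YES, starts with 'pre' (count: 1)
  'disagree' -> no (count: 1)
  'cat' -> no (count: 1)
  'disobey' -> no (count: 1)
  'undo' -> no (count: 1)
Total with prefix 'pre': 1

1


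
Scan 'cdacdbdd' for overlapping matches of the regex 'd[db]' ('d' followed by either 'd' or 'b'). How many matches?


Pattern: d[db] means 'd' followed by either 'd' or 'b'.
Scanning 'cdacdbdd' position-by-position:
  Pos 0: window 'cd' -> no
  Pos 1: window 'da' -> no
  Pos 2: window 'ac' -> no
  Pos 3: window 'cd' -> no
  Pos 4: window 'db' -> MATCH
  Pos 5: window 'bd' -> no
  Pos 6: window 'dd' -> MATCH
  Pos 7: window 'd' -> no
Total matches: 2

2


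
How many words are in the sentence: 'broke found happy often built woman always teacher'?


Counting words by splitting on spaces:
  Word 1: 'broke'
  Word 2: 'found'
  Word 3: 'happy'
  Word 4: 'often'
  Word 5: 'built'
  Word 6: 'woman'
  Word 7: 'always'
  Word 8: 'teacher'
Total words: 8

8


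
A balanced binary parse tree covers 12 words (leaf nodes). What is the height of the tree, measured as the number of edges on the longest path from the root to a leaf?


In a balanced binary tree with n leaves the deepest leaf is ceil(log2(n)) edges below the root.
log2(12) = 3.5850
ceil(3.5850) = 4
height (edges) = 4

4


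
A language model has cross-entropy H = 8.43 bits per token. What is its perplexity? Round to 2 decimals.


Perplexity formula: PP = 2^H
H = 8.43
PP = 2^8.43
Decompose: 2^8.43 = 2^8 * 2^0.43
2^8 = 256, 2^0.43 ~ 1.3472336
PP ~ 256 * 1.3472336 = 344.8918016
Rounded to 2 decimals: 344.89

344.89


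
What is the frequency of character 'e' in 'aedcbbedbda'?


Scanning 'aedcbbedbda' for 'e':
  Position 1: 'e' -> MATCH (count: 1)
  Position 6: 'e' -> MATCH (count: 2)
Total occurrences of 'e': 2

2


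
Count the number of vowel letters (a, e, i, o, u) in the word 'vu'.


Scanning each character of 'vu':
  Position 1: 'v' -> consonant (running count: 0)
  Position 2: 'u' -> vowel (running count: 1)
Total vowels: 1

1


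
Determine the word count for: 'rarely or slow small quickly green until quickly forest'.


Counting words by splitting on spaces:
  Word 1: 'rarely'
  Word 2: 'or'
  Word 3: 'slow'
  Word 4: 'small'
  Word 5: 'quickly'
  Word 6: 'green'
  Word 7: 'until'
  Word 8: 'quickly'
  Word 9: 'forest'
Total words: 9

9


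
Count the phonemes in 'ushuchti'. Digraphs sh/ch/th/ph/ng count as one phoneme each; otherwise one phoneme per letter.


Parsing 'ushuchti' greedily, digraphs first:
  'u' -> vowel phoneme (phonemes so far: 1)
  'sh' -> digraph (1 consonant phoneme) (phonemes so far: 2)
  'u' -> vowel phoneme (phonemes so far: 3)
  'ch' -> digraph (1 consonant phoneme) (phonemes so far: 4)
  't' -> consonant phoneme (phonemes so far: 5)
  'i' -> vowel phoneme (phonemes so far: 6)
Total phonemes: 6

6


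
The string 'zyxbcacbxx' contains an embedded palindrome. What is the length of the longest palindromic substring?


Scanning 'zyxbcacbxx' for palindromic substrings.
Substring at positions 2-8: 'xbcacbx'.
Check: reverse('xbcacbx') = 'xbcacbx' -> palindrome confirmed.
Neighbouring characters ('y' / 'x') break symmetry, so it cannot extend further.
No longer palindromic substring exists; longest length = 7

7


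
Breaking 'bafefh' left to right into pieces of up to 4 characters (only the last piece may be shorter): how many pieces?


'bafefh' has 6 characters.
Chunking with max size 4:
  Chunk 1: 'bafe' (positions 0-3)
  Chunk 2: 'fh' (positions 4-5)
Total chunks: ceil(6 / 4) = 2

2


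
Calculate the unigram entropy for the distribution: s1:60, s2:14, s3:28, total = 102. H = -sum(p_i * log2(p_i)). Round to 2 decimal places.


Computing entropy H = -sum(p_i * log2(p_i)):
  s1: p = 60/102 = 0.5882, -p*log2(p) = 0.4503
  s2: p = 14/102 = 0.1373, -p*log2(p) = 0.3932
  s3: p = 28/102 = 0.2745, -p*log2(p) = 0.5120
H = sum of terms = 1.3555
Rounded to 2 decimals: 1.36

1.36


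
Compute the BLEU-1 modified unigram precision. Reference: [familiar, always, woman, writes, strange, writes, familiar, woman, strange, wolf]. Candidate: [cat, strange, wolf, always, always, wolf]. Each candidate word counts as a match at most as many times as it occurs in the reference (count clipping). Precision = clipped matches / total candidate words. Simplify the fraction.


Reference word counts: {'always': 1, 'familiar': 2, 'strange': 2, 'wolf': 1, 'woman': 2, 'writes': 2}
Checking each candidate word (with clipping):
  'cat' -> not in reference -> no match (matches: 0)
  'strange' -> in reference (ref count 2, used 1/2) -> match (matches: 1)
  'wolf' -> in reference (ref count 1, used 1/1) -> match (matches: 2)
  'always' -> in reference (ref count 1, used 1/1) -> match (matches: 3)
  'always' -> ref count 1 already used up (1/1) -> clipped, no match (matches: 3)
  'wolf' -> ref count 1 already used up (1/1) -> clipped, no match (matches: 3)
Clipped matches: 3, Candidate length: 6
Precision = 3/6 = 1/2

1/2


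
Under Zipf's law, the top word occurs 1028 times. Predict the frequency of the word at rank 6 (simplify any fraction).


Zipf's law: freq(rank) = f1 / rank
f1 = 1028, rank = 6
freq = 1028 / 6
GCD(1028, 6) = 2
Simplified: 514/3

514/3


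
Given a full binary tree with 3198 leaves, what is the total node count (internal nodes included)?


Leaf nodes (terminals): 3198
Internal nodes = n - 1 = 3198 - 1 = 3197
Total = leaves + internal = 3198 + 3197 = 6395

6395


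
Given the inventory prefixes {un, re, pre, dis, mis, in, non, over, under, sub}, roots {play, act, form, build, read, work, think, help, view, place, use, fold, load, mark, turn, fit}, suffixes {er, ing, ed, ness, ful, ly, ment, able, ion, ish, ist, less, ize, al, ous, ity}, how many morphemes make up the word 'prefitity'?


Segmenting 'prefitity' against the inventory:
  'pre' -> prefix (morpheme 1)
  'fit' -> root (morpheme 2)
  'ity' -> suffix (morpheme 3)
Total morphemes: 3

3


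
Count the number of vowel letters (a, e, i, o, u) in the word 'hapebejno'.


Scanning each character of 'hapebejno':
  Position 1: 'h' -> consonant (running count: 0)
  Position 2: 'a' -> vowel (running count: 1)
  Position 3: 'p' -> consonant (running count: 1)
  Position 4: 'e' -> vowel (running count: 2)
  Position 5: 'b' -> consonant (running count: 2)
  Position 6: 'e' -> vowel (running count: 3)
  Position 7: 'j' -> consonant (running count: 3)
  Position 8: 'n' -> consonant (running count: 3)
  Position 9: 'o' -> vowel (running count: 4)
Total vowels: 4

4
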